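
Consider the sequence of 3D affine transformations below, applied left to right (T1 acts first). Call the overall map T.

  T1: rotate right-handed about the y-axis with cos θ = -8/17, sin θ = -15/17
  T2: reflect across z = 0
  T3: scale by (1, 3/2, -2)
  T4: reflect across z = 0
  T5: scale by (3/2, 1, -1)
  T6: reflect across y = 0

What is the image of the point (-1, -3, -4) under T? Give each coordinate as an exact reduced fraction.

T(p) = (6, 9/2, 2)

T1 rotate right-handed about the y-axis with cos θ = -8/17, sin θ = -15/17: (-1, -3, -4) → (4, -3, 1)
T2 reflect across z = 0: (4, -3, 1) → (4, -3, -1)
T3 scale by (1, 3/2, -2): (4, -3, -1) → (4, -9/2, 2)
T4 reflect across z = 0: (4, -9/2, 2) → (4, -9/2, -2)
T5 scale by (3/2, 1, -1): (4, -9/2, -2) → (6, -9/2, 2)
T6 reflect across y = 0: (6, -9/2, 2) → (6, 9/2, 2)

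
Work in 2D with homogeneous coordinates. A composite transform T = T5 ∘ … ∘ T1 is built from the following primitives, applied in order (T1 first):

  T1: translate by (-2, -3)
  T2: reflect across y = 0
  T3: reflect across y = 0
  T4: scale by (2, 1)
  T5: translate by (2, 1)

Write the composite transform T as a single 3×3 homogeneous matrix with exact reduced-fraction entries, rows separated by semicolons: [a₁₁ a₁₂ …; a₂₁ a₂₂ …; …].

T = [2 0 -2; 0 1 -2; 0 0 1]

T1 = [1 0 -2; 0 1 -3; 0 0 1]
T2·T1 = [1 0 -2; 0 -1 3; 0 0 1]
T3·…·T1 = [1 0 -2; 0 1 -3; 0 0 1]
T4·…·T1 = [2 0 -4; 0 1 -3; 0 0 1]
T5·…·T1 = [2 0 -2; 0 1 -2; 0 0 1]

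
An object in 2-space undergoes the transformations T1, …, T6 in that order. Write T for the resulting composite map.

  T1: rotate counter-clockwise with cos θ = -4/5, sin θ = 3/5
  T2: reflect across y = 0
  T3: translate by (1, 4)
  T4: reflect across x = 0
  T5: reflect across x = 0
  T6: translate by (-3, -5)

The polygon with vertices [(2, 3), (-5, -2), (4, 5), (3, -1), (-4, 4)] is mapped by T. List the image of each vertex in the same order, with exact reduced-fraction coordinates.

image vertices: (-27/5, 1/5), (16/5, 2/5), (-41/5, 3/5), (-19/5, -18/5), (-6/5, 23/5)

T1 rotate counter-clockwise with cos θ = -4/5, sin θ = 3/5: (2, 3) → (-17/5, -6/5); (-5, -2) → (26/5, -7/5); (4, 5) → (-31/5, -8/5); (3, -1) → (-9/5, 13/5); (-4, 4) → (4/5, -28/5)
T2 reflect across y = 0: (-17/5, -6/5) → (-17/5, 6/5); (26/5, -7/5) → (26/5, 7/5); (-31/5, -8/5) → (-31/5, 8/5); (-9/5, 13/5) → (-9/5, -13/5); (4/5, -28/5) → (4/5, 28/5)
T3 translate by (1, 4): (-17/5, 6/5) → (-12/5, 26/5); (26/5, 7/5) → (31/5, 27/5); (-31/5, 8/5) → (-26/5, 28/5); (-9/5, -13/5) → (-4/5, 7/5); (4/5, 28/5) → (9/5, 48/5)
T4 reflect across x = 0: (-12/5, 26/5) → (12/5, 26/5); (31/5, 27/5) → (-31/5, 27/5); (-26/5, 28/5) → (26/5, 28/5); (-4/5, 7/5) → (4/5, 7/5); (9/5, 48/5) → (-9/5, 48/5)
T5 reflect across x = 0: (12/5, 26/5) → (-12/5, 26/5); (-31/5, 27/5) → (31/5, 27/5); (26/5, 28/5) → (-26/5, 28/5); (4/5, 7/5) → (-4/5, 7/5); (-9/5, 48/5) → (9/5, 48/5)
T6 translate by (-3, -5): (-12/5, 26/5) → (-27/5, 1/5); (31/5, 27/5) → (16/5, 2/5); (-26/5, 28/5) → (-41/5, 3/5); (-4/5, 7/5) → (-19/5, -18/5); (9/5, 48/5) → (-6/5, 23/5)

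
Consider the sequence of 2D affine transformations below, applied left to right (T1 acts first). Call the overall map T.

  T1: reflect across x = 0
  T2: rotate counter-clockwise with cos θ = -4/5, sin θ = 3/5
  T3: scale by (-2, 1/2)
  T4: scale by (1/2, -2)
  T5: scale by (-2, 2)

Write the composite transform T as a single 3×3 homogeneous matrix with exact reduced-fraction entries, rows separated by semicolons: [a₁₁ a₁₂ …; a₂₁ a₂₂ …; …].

T = [8/5 -6/5 0; 6/5 8/5 0; 0 0 1]

T1 = [-1 0 0; 0 1 0; 0 0 1]
T2·T1 = [4/5 -3/5 0; -3/5 -4/5 0; 0 0 1]
T3·…·T1 = [-8/5 6/5 0; -3/10 -2/5 0; 0 0 1]
T4·…·T1 = [-4/5 3/5 0; 3/5 4/5 0; 0 0 1]
T5·…·T1 = [8/5 -6/5 0; 6/5 8/5 0; 0 0 1]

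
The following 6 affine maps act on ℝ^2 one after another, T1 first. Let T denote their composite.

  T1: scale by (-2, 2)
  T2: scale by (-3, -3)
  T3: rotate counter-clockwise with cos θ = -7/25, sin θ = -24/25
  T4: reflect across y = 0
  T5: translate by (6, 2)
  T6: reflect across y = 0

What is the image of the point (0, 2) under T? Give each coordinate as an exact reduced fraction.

T(p) = (-138/25, 34/25)

T1 scale by (-2, 2): (0, 2) → (0, 4)
T2 scale by (-3, -3): (0, 4) → (0, -12)
T3 rotate counter-clockwise with cos θ = -7/25, sin θ = -24/25: (0, -12) → (-288/25, 84/25)
T4 reflect across y = 0: (-288/25, 84/25) → (-288/25, -84/25)
T5 translate by (6, 2): (-288/25, -84/25) → (-138/25, -34/25)
T6 reflect across y = 0: (-138/25, -34/25) → (-138/25, 34/25)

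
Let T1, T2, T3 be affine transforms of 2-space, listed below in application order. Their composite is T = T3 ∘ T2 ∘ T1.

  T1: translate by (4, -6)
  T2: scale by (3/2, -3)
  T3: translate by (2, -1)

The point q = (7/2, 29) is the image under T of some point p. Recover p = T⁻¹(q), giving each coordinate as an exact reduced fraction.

p = (-3, -4)

T1 = [1 0 4; 0 1 -6; 0 0 1]
T2·T1 = [3/2 0 6; 0 -3 18; 0 0 1]
T3·…·T1 = [3/2 0 8; 0 -3 17; 0 0 1]
det M = -9/2; M⁻¹ = [2/3 0 -16/3; 0 -1/3 17/3; 0 0 1]
M⁻¹ · (7/2, 29)ᵀ = (-3, -4)ᵀ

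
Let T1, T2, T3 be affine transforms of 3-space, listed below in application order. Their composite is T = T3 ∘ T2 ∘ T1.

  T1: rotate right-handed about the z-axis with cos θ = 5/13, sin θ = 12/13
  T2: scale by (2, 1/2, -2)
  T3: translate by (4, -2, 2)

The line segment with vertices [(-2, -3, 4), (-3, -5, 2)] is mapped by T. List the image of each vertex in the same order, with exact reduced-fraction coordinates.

image vertices: (8, -7/2, -6), (142/13, -113/26, -2)

T1 rotate right-handed about the z-axis with cos θ = 5/13, sin θ = 12/13: (-2, -3, 4) → (2, -3, 4); (-3, -5, 2) → (45/13, -61/13, 2)
T2 scale by (2, 1/2, -2): (2, -3, 4) → (4, -3/2, -8); (45/13, -61/13, 2) → (90/13, -61/26, -4)
T3 translate by (4, -2, 2): (4, -3/2, -8) → (8, -7/2, -6); (90/13, -61/26, -4) → (142/13, -113/26, -2)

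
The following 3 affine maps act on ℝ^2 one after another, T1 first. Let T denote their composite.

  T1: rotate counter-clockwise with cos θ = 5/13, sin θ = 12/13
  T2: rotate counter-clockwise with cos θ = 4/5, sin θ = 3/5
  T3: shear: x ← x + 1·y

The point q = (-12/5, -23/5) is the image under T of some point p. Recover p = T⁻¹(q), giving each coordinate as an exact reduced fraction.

p = (-5, -1)

T1 = [5/13 -12/13 0; 12/13 5/13 0; 0 0 1]
T2·T1 = [-16/65 -63/65 0; 63/65 -16/65 0; 0 0 1]
T3·…·T1 = [47/65 -79/65 0; 63/65 -16/65 0; 0 0 1]
det M = 1; M⁻¹ = [-16/65 79/65 0; -63/65 47/65 0; 0 0 1]
M⁻¹ · (-12/5, -23/5)ᵀ = (-5, -1)ᵀ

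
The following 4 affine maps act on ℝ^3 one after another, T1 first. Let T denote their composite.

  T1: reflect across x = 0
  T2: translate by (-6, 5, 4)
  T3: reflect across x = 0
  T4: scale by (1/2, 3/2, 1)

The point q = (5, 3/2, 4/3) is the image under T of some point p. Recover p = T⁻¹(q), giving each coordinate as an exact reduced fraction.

T1 = [-1 0 0 0; 0 1 0 0; 0 0 1 0; 0 0 0 1]
T2·T1 = [-1 0 0 -6; 0 1 0 5; 0 0 1 4; 0 0 0 1]
T3·…·T1 = [1 0 0 6; 0 1 0 5; 0 0 1 4; 0 0 0 1]
T4·…·T1 = [1/2 0 0 3; 0 3/2 0 15/2; 0 0 1 4; 0 0 0 1]
det M = 3/4; M⁻¹ = [2 0 0 -6; 0 2/3 0 -5; 0 0 1 -4; 0 0 0 1]
M⁻¹ · (5, 3/2, 4/3)ᵀ = (4, -4, -8/3)ᵀ

p = (4, -4, -8/3)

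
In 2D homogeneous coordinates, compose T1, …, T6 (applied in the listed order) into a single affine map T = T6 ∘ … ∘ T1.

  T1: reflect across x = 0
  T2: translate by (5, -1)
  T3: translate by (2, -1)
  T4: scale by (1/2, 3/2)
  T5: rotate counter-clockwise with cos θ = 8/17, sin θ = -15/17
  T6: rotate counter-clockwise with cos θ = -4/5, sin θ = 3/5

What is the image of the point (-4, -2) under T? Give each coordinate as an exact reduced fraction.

T1 reflect across x = 0: (-4, -2) → (4, -2)
T2 translate by (5, -1): (4, -2) → (9, -3)
T3 translate by (2, -1): (9, -3) → (11, -4)
T4 scale by (1/2, 3/2): (11, -4) → (11/2, -6)
T5 rotate counter-clockwise with cos θ = 8/17, sin θ = -15/17: (11/2, -6) → (-46/17, -261/34)
T6 rotate counter-clockwise with cos θ = -4/5, sin θ = 3/5: (-46/17, -261/34) → (1151/170, 384/85)

T(p) = (1151/170, 384/85)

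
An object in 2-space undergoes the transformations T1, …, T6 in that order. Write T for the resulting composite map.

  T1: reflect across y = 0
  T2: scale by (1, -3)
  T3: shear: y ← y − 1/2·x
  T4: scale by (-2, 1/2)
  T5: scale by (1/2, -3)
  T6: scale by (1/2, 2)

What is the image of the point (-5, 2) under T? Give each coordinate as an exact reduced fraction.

T(p) = (5/2, -51/2)

T1 reflect across y = 0: (-5, 2) → (-5, -2)
T2 scale by (1, -3): (-5, -2) → (-5, 6)
T3 shear: y ← y − 1/2·x: (-5, 6) → (-5, 17/2)
T4 scale by (-2, 1/2): (-5, 17/2) → (10, 17/4)
T5 scale by (1/2, -3): (10, 17/4) → (5, -51/4)
T6 scale by (1/2, 2): (5, -51/4) → (5/2, -51/2)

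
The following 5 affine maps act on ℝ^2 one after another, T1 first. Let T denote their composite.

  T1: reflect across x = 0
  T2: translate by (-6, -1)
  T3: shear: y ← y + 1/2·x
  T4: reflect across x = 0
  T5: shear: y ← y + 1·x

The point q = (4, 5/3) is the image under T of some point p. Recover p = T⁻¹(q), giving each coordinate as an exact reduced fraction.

T1 = [-1 0 0; 0 1 0; 0 0 1]
T2·T1 = [-1 0 -6; 0 1 -1; 0 0 1]
T3·…·T1 = [-1 0 -6; -1/2 1 -4; 0 0 1]
T4·…·T1 = [1 0 6; -1/2 1 -4; 0 0 1]
T5·…·T1 = [1 0 6; 1/2 1 2; 0 0 1]
det M = 1; M⁻¹ = [1 0 -6; -1/2 1 1; 0 0 1]
M⁻¹ · (4, 5/3)ᵀ = (-2, 2/3)ᵀ

p = (-2, 2/3)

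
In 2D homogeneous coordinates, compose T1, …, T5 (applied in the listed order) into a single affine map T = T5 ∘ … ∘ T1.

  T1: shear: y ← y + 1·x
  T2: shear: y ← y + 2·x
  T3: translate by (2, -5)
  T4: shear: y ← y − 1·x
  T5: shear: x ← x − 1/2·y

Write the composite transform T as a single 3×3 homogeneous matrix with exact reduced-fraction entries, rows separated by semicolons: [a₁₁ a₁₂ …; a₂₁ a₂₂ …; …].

T = [0 -1/2 11/2; 2 1 -7; 0 0 1]

T1 = [1 0 0; 1 1 0; 0 0 1]
T2·T1 = [1 0 0; 3 1 0; 0 0 1]
T3·…·T1 = [1 0 2; 3 1 -5; 0 0 1]
T4·…·T1 = [1 0 2; 2 1 -7; 0 0 1]
T5·…·T1 = [0 -1/2 11/2; 2 1 -7; 0 0 1]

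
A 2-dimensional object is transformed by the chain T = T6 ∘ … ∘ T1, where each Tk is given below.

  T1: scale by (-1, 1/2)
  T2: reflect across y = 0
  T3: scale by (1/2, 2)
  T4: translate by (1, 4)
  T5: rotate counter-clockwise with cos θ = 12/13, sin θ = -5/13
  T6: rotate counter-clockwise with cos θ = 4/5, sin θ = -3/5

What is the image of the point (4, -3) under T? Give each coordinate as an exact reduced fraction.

T(p) = (359/65, 287/65)

T1 scale by (-1, 1/2): (4, -3) → (-4, -3/2)
T2 reflect across y = 0: (-4, -3/2) → (-4, 3/2)
T3 scale by (1/2, 2): (-4, 3/2) → (-2, 3)
T4 translate by (1, 4): (-2, 3) → (-1, 7)
T5 rotate counter-clockwise with cos θ = 12/13, sin θ = -5/13: (-1, 7) → (23/13, 89/13)
T6 rotate counter-clockwise with cos θ = 4/5, sin θ = -3/5: (23/13, 89/13) → (359/65, 287/65)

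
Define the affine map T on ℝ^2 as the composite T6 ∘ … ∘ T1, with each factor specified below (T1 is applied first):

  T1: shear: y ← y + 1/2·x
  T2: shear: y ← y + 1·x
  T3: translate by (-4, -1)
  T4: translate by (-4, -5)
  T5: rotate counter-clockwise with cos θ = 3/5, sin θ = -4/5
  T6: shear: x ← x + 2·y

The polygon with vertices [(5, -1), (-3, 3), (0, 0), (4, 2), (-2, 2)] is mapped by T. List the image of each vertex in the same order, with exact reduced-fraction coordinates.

T1 shear: y ← y + 1/2·x: (5, -1) → (5, 3/2); (-3, 3) → (-3, 3/2); (0, 0) → (0, 0); (4, 2) → (4, 4); (-2, 2) → (-2, 1)
T2 shear: y ← y + 1·x: (5, 3/2) → (5, 13/2); (-3, 3/2) → (-3, -3/2); (0, 0) → (0, 0); (4, 4) → (4, 8); (-2, 1) → (-2, -1)
T3 translate by (-4, -1): (5, 13/2) → (1, 11/2); (-3, -3/2) → (-7, -5/2); (0, 0) → (-4, -1); (4, 8) → (0, 7); (-2, -1) → (-6, -2)
T4 translate by (-4, -5): (1, 11/2) → (-3, 1/2); (-7, -5/2) → (-11, -15/2); (-4, -1) → (-8, -6); (0, 7) → (-4, 2); (-6, -2) → (-10, -7)
T5 rotate counter-clockwise with cos θ = 3/5, sin θ = -4/5: (-3, 1/2) → (-7/5, 27/10); (-11, -15/2) → (-63/5, 43/10); (-8, -6) → (-48/5, 14/5); (-4, 2) → (-4/5, 22/5); (-10, -7) → (-58/5, 19/5)
T6 shear: x ← x + 2·y: (-7/5, 27/10) → (4, 27/10); (-63/5, 43/10) → (-4, 43/10); (-48/5, 14/5) → (-4, 14/5); (-4/5, 22/5) → (8, 22/5); (-58/5, 19/5) → (-4, 19/5)

image vertices: (4, 27/10), (-4, 43/10), (-4, 14/5), (8, 22/5), (-4, 19/5)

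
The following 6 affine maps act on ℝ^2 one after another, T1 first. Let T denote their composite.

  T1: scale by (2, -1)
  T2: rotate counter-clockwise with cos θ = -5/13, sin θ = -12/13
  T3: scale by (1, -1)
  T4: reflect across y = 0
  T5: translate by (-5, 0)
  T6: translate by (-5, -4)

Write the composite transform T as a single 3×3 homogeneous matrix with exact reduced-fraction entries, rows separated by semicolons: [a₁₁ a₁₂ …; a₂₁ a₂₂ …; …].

T = [-10/13 -12/13 -10; -24/13 5/13 -4; 0 0 1]

T1 = [2 0 0; 0 -1 0; 0 0 1]
T2·T1 = [-10/13 -12/13 0; -24/13 5/13 0; 0 0 1]
T3·…·T1 = [-10/13 -12/13 0; 24/13 -5/13 0; 0 0 1]
T4·…·T1 = [-10/13 -12/13 0; -24/13 5/13 0; 0 0 1]
T5·…·T1 = [-10/13 -12/13 -5; -24/13 5/13 0; 0 0 1]
T6·…·T1 = [-10/13 -12/13 -10; -24/13 5/13 -4; 0 0 1]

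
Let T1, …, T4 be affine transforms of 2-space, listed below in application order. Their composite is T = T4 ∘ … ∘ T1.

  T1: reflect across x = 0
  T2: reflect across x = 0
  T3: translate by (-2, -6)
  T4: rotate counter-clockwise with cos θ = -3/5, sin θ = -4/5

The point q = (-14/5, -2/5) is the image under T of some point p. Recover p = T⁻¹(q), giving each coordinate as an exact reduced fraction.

T1 = [-1 0 0; 0 1 0; 0 0 1]
T2·T1 = [1 0 0; 0 1 0; 0 0 1]
T3·…·T1 = [1 0 -2; 0 1 -6; 0 0 1]
T4·…·T1 = [-3/5 4/5 -18/5; -4/5 -3/5 26/5; 0 0 1]
det M = 1; M⁻¹ = [-3/5 -4/5 2; 4/5 -3/5 6; 0 0 1]
M⁻¹ · (-14/5, -2/5)ᵀ = (4, 4)ᵀ

p = (4, 4)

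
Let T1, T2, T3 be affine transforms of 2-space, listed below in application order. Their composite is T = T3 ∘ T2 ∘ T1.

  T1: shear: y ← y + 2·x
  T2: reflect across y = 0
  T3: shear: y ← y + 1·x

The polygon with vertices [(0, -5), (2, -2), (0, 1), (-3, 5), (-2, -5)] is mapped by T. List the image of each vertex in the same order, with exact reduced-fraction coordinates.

T1 shear: y ← y + 2·x: (0, -5) → (0, -5); (2, -2) → (2, 2); (0, 1) → (0, 1); (-3, 5) → (-3, -1); (-2, -5) → (-2, -9)
T2 reflect across y = 0: (0, -5) → (0, 5); (2, 2) → (2, -2); (0, 1) → (0, -1); (-3, -1) → (-3, 1); (-2, -9) → (-2, 9)
T3 shear: y ← y + 1·x: (0, 5) → (0, 5); (2, -2) → (2, 0); (0, -1) → (0, -1); (-3, 1) → (-3, -2); (-2, 9) → (-2, 7)

image vertices: (0, 5), (2, 0), (0, -1), (-3, -2), (-2, 7)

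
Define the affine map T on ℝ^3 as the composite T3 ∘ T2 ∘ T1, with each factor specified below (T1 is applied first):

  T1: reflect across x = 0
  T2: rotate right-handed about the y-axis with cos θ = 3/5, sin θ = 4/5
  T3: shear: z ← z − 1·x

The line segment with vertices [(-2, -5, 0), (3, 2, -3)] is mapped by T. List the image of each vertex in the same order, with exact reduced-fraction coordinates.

image vertices: (6/5, -5, -14/5), (-21/5, 2, 24/5)

T1 reflect across x = 0: (-2, -5, 0) → (2, -5, 0); (3, 2, -3) → (-3, 2, -3)
T2 rotate right-handed about the y-axis with cos θ = 3/5, sin θ = 4/5: (2, -5, 0) → (6/5, -5, -8/5); (-3, 2, -3) → (-21/5, 2, 3/5)
T3 shear: z ← z − 1·x: (6/5, -5, -8/5) → (6/5, -5, -14/5); (-21/5, 2, 3/5) → (-21/5, 2, 24/5)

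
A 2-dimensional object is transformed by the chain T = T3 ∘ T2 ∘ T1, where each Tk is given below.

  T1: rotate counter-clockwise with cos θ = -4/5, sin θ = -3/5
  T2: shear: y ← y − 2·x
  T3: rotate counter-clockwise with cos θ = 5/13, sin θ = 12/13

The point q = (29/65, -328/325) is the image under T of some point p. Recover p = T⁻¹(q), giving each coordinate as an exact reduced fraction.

p = (2, 7/5)

T1 = [-4/5 3/5 0; -3/5 -4/5 0; 0 0 1]
T2·T1 = [-4/5 3/5 0; 1 -2 0; 0 0 1]
T3·…·T1 = [-16/13 27/13 0; -23/65 -14/65 0; 0 0 1]
det M = 1; M⁻¹ = [-14/65 -27/13 0; 23/65 -16/13 0; 0 0 1]
M⁻¹ · (29/65, -328/325)ᵀ = (2, 7/5)ᵀ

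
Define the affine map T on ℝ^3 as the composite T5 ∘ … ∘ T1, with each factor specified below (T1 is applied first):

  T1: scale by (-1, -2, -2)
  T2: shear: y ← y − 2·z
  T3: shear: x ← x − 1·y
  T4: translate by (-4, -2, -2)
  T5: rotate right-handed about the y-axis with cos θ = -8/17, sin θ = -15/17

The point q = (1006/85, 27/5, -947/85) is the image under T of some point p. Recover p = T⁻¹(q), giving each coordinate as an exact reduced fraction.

T1 = [-1 0 0 0; 0 -2 0 0; 0 0 -2 0; 0 0 0 1]
T2·T1 = [-1 0 0 0; 0 -2 4 0; 0 0 -2 0; 0 0 0 1]
T3·…·T1 = [-1 2 -4 0; 0 -2 4 0; 0 0 -2 0; 0 0 0 1]
T4·…·T1 = [-1 2 -4 -4; 0 -2 4 -2; 0 0 -2 -2; 0 0 0 1]
T5·…·T1 = [8/17 -16/17 62/17 62/17; 0 -2 4 -2; -15/17 30/17 -44/17 -44/17; 0 0 0 1]
det M = -4; M⁻¹ = [8/17 -1 -15/17 -6; 15/17 -1/2 8/17 -3; 15/34 0 4/17 -1; 0 0 0 1]
M⁻¹ · (1006/85, 27/5, -947/85)ᵀ = (4, -1/2, 8/5)ᵀ

p = (4, -1/2, 8/5)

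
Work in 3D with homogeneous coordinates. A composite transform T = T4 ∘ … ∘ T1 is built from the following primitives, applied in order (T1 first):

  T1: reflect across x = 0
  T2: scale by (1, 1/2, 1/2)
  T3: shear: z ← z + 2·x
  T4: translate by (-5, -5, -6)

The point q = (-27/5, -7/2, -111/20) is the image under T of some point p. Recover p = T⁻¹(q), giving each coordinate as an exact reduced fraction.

p = (2/5, 3, 5/2)

T1 = [-1 0 0 0; 0 1 0 0; 0 0 1 0; 0 0 0 1]
T2·T1 = [-1 0 0 0; 0 1/2 0 0; 0 0 1/2 0; 0 0 0 1]
T3·…·T1 = [-1 0 0 0; 0 1/2 0 0; -2 0 1/2 0; 0 0 0 1]
T4·…·T1 = [-1 0 0 -5; 0 1/2 0 -5; -2 0 1/2 -6; 0 0 0 1]
det M = -1/4; M⁻¹ = [-1 0 0 -5; 0 2 0 10; -4 0 2 -8; 0 0 0 1]
M⁻¹ · (-27/5, -7/2, -111/20)ᵀ = (2/5, 3, 5/2)ᵀ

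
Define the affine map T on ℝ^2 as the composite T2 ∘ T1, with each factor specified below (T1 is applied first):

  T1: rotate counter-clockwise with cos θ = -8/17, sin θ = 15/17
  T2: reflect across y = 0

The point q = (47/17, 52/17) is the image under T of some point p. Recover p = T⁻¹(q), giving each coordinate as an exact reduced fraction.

T1 = [-8/17 -15/17 0; 15/17 -8/17 0; 0 0 1]
T2·T1 = [-8/17 -15/17 0; -15/17 8/17 0; 0 0 1]
det M = -1; M⁻¹ = [-8/17 -15/17 0; -15/17 8/17 0; 0 0 1]
M⁻¹ · (47/17, 52/17)ᵀ = (-4, -1)ᵀ

p = (-4, -1)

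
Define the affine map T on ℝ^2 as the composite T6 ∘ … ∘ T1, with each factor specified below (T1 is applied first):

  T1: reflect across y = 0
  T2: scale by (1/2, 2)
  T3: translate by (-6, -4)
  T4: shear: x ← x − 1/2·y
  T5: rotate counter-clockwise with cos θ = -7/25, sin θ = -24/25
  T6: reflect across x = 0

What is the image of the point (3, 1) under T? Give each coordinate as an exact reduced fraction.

T1 reflect across y = 0: (3, 1) → (3, -1)
T2 scale by (1/2, 2): (3, -1) → (3/2, -2)
T3 translate by (-6, -4): (3/2, -2) → (-9/2, -6)
T4 shear: x ← x − 1/2·y: (-9/2, -6) → (-3/2, -6)
T5 rotate counter-clockwise with cos θ = -7/25, sin θ = -24/25: (-3/2, -6) → (-267/50, 78/25)
T6 reflect across x = 0: (-267/50, 78/25) → (267/50, 78/25)

T(p) = (267/50, 78/25)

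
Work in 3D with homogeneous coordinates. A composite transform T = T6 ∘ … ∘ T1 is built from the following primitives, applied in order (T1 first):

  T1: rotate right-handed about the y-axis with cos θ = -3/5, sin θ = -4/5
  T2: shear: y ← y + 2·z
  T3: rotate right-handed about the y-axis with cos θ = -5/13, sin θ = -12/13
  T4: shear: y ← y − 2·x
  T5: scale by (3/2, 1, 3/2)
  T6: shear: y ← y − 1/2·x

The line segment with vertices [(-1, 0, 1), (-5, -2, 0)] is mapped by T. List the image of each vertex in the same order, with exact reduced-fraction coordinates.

T1 rotate right-handed about the y-axis with cos θ = -3/5, sin θ = -4/5: (-1, 0, 1) → (-1/5, 0, -7/5); (-5, -2, 0) → (3, -2, -4)
T2 shear: y ← y + 2·z: (-1/5, 0, -7/5) → (-1/5, -14/5, -7/5); (3, -2, -4) → (3, -10, -4)
T3 rotate right-handed about the y-axis with cos θ = -5/13, sin θ = -12/13: (-1/5, -14/5, -7/5) → (89/65, -14/5, 23/65); (3, -10, -4) → (33/13, -10, 56/13)
T4 shear: y ← y − 2·x: (89/65, -14/5, 23/65) → (89/65, -72/13, 23/65); (33/13, -10, 56/13) → (33/13, -196/13, 56/13)
T5 scale by (3/2, 1, 3/2): (89/65, -72/13, 23/65) → (267/130, -72/13, 69/130); (33/13, -196/13, 56/13) → (99/26, -196/13, 84/13)
T6 shear: y ← y − 1/2·x: (267/130, -72/13, 69/130) → (267/130, -1707/260, 69/130); (99/26, -196/13, 84/13) → (99/26, -883/52, 84/13)

image vertices: (267/130, -1707/260, 69/130), (99/26, -883/52, 84/13)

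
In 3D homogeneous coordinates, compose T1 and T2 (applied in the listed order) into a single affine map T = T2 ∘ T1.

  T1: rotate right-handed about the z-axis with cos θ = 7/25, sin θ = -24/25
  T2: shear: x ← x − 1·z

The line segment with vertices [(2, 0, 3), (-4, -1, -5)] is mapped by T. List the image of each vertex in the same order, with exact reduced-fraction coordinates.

T1 rotate right-handed about the z-axis with cos θ = 7/25, sin θ = -24/25: (2, 0, 3) → (14/25, -48/25, 3); (-4, -1, -5) → (-52/25, 89/25, -5)
T2 shear: x ← x − 1·z: (14/25, -48/25, 3) → (-61/25, -48/25, 3); (-52/25, 89/25, -5) → (73/25, 89/25, -5)

image vertices: (-61/25, -48/25, 3), (73/25, 89/25, -5)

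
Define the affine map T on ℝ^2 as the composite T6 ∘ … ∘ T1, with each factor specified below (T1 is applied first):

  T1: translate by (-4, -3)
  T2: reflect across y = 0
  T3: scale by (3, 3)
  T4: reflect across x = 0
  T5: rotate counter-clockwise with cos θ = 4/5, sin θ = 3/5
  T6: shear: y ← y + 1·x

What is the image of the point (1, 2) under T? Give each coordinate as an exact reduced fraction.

T1 translate by (-4, -3): (1, 2) → (-3, -1)
T2 reflect across y = 0: (-3, -1) → (-3, 1)
T3 scale by (3, 3): (-3, 1) → (-9, 3)
T4 reflect across x = 0: (-9, 3) → (9, 3)
T5 rotate counter-clockwise with cos θ = 4/5, sin θ = 3/5: (9, 3) → (27/5, 39/5)
T6 shear: y ← y + 1·x: (27/5, 39/5) → (27/5, 66/5)

T(p) = (27/5, 66/5)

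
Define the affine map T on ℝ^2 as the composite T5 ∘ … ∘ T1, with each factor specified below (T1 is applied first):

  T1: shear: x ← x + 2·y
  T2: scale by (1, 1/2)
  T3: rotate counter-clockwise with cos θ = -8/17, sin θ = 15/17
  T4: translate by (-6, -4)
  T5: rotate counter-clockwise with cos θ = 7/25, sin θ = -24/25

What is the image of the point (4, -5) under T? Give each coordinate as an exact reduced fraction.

T(p) = (-1371/170, -114/85)

T1 shear: x ← x + 2·y: (4, -5) → (-6, -5)
T2 scale by (1, 1/2): (-6, -5) → (-6, -5/2)
T3 rotate counter-clockwise with cos θ = -8/17, sin θ = 15/17: (-6, -5/2) → (171/34, -70/17)
T4 translate by (-6, -4): (171/34, -70/17) → (-33/34, -138/17)
T5 rotate counter-clockwise with cos θ = 7/25, sin θ = -24/25: (-33/34, -138/17) → (-1371/170, -114/85)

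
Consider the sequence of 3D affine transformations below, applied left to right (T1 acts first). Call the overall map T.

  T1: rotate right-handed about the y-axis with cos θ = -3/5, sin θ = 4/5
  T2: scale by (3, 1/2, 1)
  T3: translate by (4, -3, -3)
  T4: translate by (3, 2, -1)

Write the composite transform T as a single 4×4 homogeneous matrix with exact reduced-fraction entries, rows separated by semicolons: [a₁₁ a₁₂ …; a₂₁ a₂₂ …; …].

T = [-9/5 0 12/5 7; 0 1/2 0 -1; -4/5 0 -3/5 -4; 0 0 0 1]

T1 = [-3/5 0 4/5 0; 0 1 0 0; -4/5 0 -3/5 0; 0 0 0 1]
T2·T1 = [-9/5 0 12/5 0; 0 1/2 0 0; -4/5 0 -3/5 0; 0 0 0 1]
T3·…·T1 = [-9/5 0 12/5 4; 0 1/2 0 -3; -4/5 0 -3/5 -3; 0 0 0 1]
T4·…·T1 = [-9/5 0 12/5 7; 0 1/2 0 -1; -4/5 0 -3/5 -4; 0 0 0 1]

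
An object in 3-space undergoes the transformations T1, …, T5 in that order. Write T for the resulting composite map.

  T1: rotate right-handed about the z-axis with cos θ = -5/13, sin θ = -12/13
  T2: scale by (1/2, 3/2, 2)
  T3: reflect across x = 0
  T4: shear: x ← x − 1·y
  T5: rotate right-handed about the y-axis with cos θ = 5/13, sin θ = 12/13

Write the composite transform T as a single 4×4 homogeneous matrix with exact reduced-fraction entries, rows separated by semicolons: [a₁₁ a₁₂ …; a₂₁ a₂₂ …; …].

T1 = [-5/13 12/13 0 0; -12/13 -5/13 0 0; 0 0 1 0; 0 0 0 1]
T2·T1 = [-5/26 6/13 0 0; -18/13 -15/26 0 0; 0 0 2 0; 0 0 0 1]
T3·…·T1 = [5/26 -6/13 0 0; -18/13 -15/26 0 0; 0 0 2 0; 0 0 0 1]
T4·…·T1 = [41/26 3/26 0 0; -18/13 -15/26 0 0; 0 0 2 0; 0 0 0 1]
T5·…·T1 = [205/338 15/338 24/13 0; -18/13 -15/26 0 0; -246/169 -18/169 10/13 0; 0 0 0 1]

T = [205/338 15/338 24/13 0; -18/13 -15/26 0 0; -246/169 -18/169 10/13 0; 0 0 0 1]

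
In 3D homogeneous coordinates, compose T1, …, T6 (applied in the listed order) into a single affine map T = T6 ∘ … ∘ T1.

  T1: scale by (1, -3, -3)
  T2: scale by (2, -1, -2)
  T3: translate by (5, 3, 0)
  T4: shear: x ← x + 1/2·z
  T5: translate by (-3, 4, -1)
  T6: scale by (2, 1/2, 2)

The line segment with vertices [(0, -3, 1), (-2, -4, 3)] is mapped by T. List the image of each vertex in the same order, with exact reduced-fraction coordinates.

image vertices: (10, -1, 10), (14, -5/2, 34)

T1 scale by (1, -3, -3): (0, -3, 1) → (0, 9, -3); (-2, -4, 3) → (-2, 12, -9)
T2 scale by (2, -1, -2): (0, 9, -3) → (0, -9, 6); (-2, 12, -9) → (-4, -12, 18)
T3 translate by (5, 3, 0): (0, -9, 6) → (5, -6, 6); (-4, -12, 18) → (1, -9, 18)
T4 shear: x ← x + 1/2·z: (5, -6, 6) → (8, -6, 6); (1, -9, 18) → (10, -9, 18)
T5 translate by (-3, 4, -1): (8, -6, 6) → (5, -2, 5); (10, -9, 18) → (7, -5, 17)
T6 scale by (2, 1/2, 2): (5, -2, 5) → (10, -1, 10); (7, -5, 17) → (14, -5/2, 34)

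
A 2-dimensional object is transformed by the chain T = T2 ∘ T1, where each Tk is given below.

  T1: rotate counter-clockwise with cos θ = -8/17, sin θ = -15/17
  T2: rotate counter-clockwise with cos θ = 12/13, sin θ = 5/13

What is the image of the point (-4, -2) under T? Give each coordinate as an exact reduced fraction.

T(p) = (-356/221, 922/221)

T1 rotate counter-clockwise with cos θ = -8/17, sin θ = -15/17: (-4, -2) → (2/17, 76/17)
T2 rotate counter-clockwise with cos θ = 12/13, sin θ = 5/13: (2/17, 76/17) → (-356/221, 922/221)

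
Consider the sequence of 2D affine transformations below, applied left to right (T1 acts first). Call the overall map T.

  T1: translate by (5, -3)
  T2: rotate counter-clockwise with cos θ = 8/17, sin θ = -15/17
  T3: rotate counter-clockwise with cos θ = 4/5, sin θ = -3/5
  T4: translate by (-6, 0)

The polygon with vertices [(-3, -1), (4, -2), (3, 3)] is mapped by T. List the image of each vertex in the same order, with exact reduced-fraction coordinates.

T1 translate by (5, -3): (-3, -1) → (2, -4); (4, -2) → (9, -5); (3, 3) → (8, 0)
T2 rotate counter-clockwise with cos θ = 8/17, sin θ = -15/17: (2, -4) → (-44/17, -62/17); (9, -5) → (-3/17, -175/17); (8, 0) → (64/17, -120/17)
T3 rotate counter-clockwise with cos θ = 4/5, sin θ = -3/5: (-44/17, -62/17) → (-362/85, -116/85); (-3/17, -175/17) → (-537/85, -691/85); (64/17, -120/17) → (-104/85, -672/85)
T4 translate by (-6, 0): (-362/85, -116/85) → (-872/85, -116/85); (-537/85, -691/85) → (-1047/85, -691/85); (-104/85, -672/85) → (-614/85, -672/85)

image vertices: (-872/85, -116/85), (-1047/85, -691/85), (-614/85, -672/85)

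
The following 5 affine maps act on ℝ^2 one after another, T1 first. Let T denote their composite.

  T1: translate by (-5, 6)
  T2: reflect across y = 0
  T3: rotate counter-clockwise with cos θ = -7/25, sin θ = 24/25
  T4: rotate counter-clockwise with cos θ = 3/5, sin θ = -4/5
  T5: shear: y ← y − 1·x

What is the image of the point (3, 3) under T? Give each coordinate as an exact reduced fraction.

T1 translate by (-5, 6): (3, 3) → (-2, 9)
T2 reflect across y = 0: (-2, 9) → (-2, -9)
T3 rotate counter-clockwise with cos θ = -7/25, sin θ = 24/25: (-2, -9) → (46/5, 3/5)
T4 rotate counter-clockwise with cos θ = 3/5, sin θ = -4/5: (46/5, 3/5) → (6, -7)
T5 shear: y ← y − 1·x: (6, -7) → (6, -13)

T(p) = (6, -13)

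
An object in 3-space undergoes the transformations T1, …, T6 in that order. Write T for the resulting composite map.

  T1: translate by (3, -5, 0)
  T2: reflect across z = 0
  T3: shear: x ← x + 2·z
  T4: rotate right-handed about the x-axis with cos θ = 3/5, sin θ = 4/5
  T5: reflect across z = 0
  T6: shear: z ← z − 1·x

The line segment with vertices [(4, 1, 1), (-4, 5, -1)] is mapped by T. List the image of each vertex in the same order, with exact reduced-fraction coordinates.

image vertices: (5, -8/5, -6/5), (1, -4/5, -8/5)

T1 translate by (3, -5, 0): (4, 1, 1) → (7, -4, 1); (-4, 5, -1) → (-1, 0, -1)
T2 reflect across z = 0: (7, -4, 1) → (7, -4, -1); (-1, 0, -1) → (-1, 0, 1)
T3 shear: x ← x + 2·z: (7, -4, -1) → (5, -4, -1); (-1, 0, 1) → (1, 0, 1)
T4 rotate right-handed about the x-axis with cos θ = 3/5, sin θ = 4/5: (5, -4, -1) → (5, -8/5, -19/5); (1, 0, 1) → (1, -4/5, 3/5)
T5 reflect across z = 0: (5, -8/5, -19/5) → (5, -8/5, 19/5); (1, -4/5, 3/5) → (1, -4/5, -3/5)
T6 shear: z ← z − 1·x: (5, -8/5, 19/5) → (5, -8/5, -6/5); (1, -4/5, -3/5) → (1, -4/5, -8/5)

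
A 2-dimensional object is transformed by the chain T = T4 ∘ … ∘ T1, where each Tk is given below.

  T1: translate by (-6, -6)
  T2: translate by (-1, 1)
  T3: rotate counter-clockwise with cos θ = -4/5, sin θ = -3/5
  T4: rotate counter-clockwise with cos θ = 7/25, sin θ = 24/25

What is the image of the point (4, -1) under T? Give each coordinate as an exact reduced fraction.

T1 translate by (-6, -6): (4, -1) → (-2, -7)
T2 translate by (-1, 1): (-2, -7) → (-3, -6)
T3 rotate counter-clockwise with cos θ = -4/5, sin θ = -3/5: (-3, -6) → (-6/5, 33/5)
T4 rotate counter-clockwise with cos θ = 7/25, sin θ = 24/25: (-6/5, 33/5) → (-834/125, 87/125)

T(p) = (-834/125, 87/125)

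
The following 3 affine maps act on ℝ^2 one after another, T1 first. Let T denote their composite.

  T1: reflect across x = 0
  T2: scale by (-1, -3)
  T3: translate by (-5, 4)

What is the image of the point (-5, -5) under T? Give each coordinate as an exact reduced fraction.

T1 reflect across x = 0: (-5, -5) → (5, -5)
T2 scale by (-1, -3): (5, -5) → (-5, 15)
T3 translate by (-5, 4): (-5, 15) → (-10, 19)

T(p) = (-10, 19)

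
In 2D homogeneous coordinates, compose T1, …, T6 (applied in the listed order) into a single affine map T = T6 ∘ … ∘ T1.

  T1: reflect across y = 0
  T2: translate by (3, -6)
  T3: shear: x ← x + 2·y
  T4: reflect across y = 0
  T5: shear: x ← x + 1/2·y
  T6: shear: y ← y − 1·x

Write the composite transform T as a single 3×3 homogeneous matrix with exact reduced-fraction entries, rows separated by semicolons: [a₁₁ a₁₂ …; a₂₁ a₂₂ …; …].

T = [1 -3/2 -6; -1 5/2 12; 0 0 1]

T1 = [1 0 0; 0 -1 0; 0 0 1]
T2·T1 = [1 0 3; 0 -1 -6; 0 0 1]
T3·…·T1 = [1 -2 -9; 0 -1 -6; 0 0 1]
T4·…·T1 = [1 -2 -9; 0 1 6; 0 0 1]
T5·…·T1 = [1 -3/2 -6; 0 1 6; 0 0 1]
T6·…·T1 = [1 -3/2 -6; -1 5/2 12; 0 0 1]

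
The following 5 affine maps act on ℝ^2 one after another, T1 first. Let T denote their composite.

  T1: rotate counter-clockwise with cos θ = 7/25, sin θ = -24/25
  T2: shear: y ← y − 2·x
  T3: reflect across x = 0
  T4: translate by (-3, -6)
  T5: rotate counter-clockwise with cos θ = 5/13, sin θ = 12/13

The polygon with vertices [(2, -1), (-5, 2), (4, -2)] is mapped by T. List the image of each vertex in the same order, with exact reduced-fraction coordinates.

image vertices: (379/65, -341/65), (64/325, -1266/325), (473/65, -352/65)

T1 rotate counter-clockwise with cos θ = 7/25, sin θ = -24/25: (2, -1) → (-2/5, -11/5); (-5, 2) → (13/25, 134/25); (4, -2) → (-4/5, -22/5)
T2 shear: y ← y − 2·x: (-2/5, -11/5) → (-2/5, -7/5); (13/25, 134/25) → (13/25, 108/25); (-4/5, -22/5) → (-4/5, -14/5)
T3 reflect across x = 0: (-2/5, -7/5) → (2/5, -7/5); (13/25, 108/25) → (-13/25, 108/25); (-4/5, -14/5) → (4/5, -14/5)
T4 translate by (-3, -6): (2/5, -7/5) → (-13/5, -37/5); (-13/25, 108/25) → (-88/25, -42/25); (4/5, -14/5) → (-11/5, -44/5)
T5 rotate counter-clockwise with cos θ = 5/13, sin θ = 12/13: (-13/5, -37/5) → (379/65, -341/65); (-88/25, -42/25) → (64/325, -1266/325); (-11/5, -44/5) → (473/65, -352/65)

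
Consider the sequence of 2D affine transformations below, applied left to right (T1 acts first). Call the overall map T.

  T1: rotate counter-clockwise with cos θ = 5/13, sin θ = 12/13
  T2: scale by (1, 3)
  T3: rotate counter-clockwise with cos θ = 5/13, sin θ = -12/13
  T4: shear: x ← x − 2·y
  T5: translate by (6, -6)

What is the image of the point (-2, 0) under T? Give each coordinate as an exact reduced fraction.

T(p) = (580/169, -1254/169)

T1 rotate counter-clockwise with cos θ = 5/13, sin θ = 12/13: (-2, 0) → (-10/13, -24/13)
T2 scale by (1, 3): (-10/13, -24/13) → (-10/13, -72/13)
T3 rotate counter-clockwise with cos θ = 5/13, sin θ = -12/13: (-10/13, -72/13) → (-914/169, -240/169)
T4 shear: x ← x − 2·y: (-914/169, -240/169) → (-434/169, -240/169)
T5 translate by (6, -6): (-434/169, -240/169) → (580/169, -1254/169)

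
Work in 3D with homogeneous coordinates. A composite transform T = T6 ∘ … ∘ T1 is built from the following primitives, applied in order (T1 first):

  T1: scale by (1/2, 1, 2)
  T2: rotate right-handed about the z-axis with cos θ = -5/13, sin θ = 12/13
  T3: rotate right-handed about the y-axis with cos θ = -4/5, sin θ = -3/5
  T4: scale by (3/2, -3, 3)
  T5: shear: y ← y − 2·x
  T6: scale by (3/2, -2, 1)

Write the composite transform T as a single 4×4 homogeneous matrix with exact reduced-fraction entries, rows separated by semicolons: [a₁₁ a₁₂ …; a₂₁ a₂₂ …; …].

T1 = [1/2 0 0 0; 0 1 0 0; 0 0 2 0; 0 0 0 1]
T2·T1 = [-5/26 -12/13 0 0; 6/13 -5/13 0 0; 0 0 2 0; 0 0 0 1]
T3·…·T1 = [2/13 48/65 -6/5 0; 6/13 -5/13 0 0; -3/26 -36/65 -8/5 0; 0 0 0 1]
T4·…·T1 = [3/13 72/65 -9/5 0; -18/13 15/13 0 0; -9/26 -108/65 -24/5 0; 0 0 0 1]
T5·…·T1 = [3/13 72/65 -9/5 0; -24/13 -69/65 18/5 0; -9/26 -108/65 -24/5 0; 0 0 0 1]
T6·…·T1 = [9/26 108/65 -27/10 0; 48/13 138/65 -36/5 0; -9/26 -108/65 -24/5 0; 0 0 0 1]

T = [9/26 108/65 -27/10 0; 48/13 138/65 -36/5 0; -9/26 -108/65 -24/5 0; 0 0 0 1]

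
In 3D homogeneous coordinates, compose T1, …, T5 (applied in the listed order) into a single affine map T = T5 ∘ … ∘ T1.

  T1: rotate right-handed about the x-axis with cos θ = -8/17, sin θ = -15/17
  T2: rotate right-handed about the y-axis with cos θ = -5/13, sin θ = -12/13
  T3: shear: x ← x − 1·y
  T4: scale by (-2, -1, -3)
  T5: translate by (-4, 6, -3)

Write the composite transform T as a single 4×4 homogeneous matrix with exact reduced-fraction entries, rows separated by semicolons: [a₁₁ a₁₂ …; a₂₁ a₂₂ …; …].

T1 = [1 0 0 0; 0 -8/17 15/17 0; 0 -15/17 -8/17 0; 0 0 0 1]
T2·T1 = [-5/13 180/221 96/221 0; 0 -8/17 15/17 0; 12/13 75/221 40/221 0; 0 0 0 1]
T3·…·T1 = [-5/13 284/221 -99/221 0; 0 -8/17 15/17 0; 12/13 75/221 40/221 0; 0 0 0 1]
T4·…·T1 = [10/13 -568/221 198/221 0; 0 8/17 -15/17 0; -36/13 -225/221 -120/221 0; 0 0 0 1]
T5·…·T1 = [10/13 -568/221 198/221 -4; 0 8/17 -15/17 6; -36/13 -225/221 -120/221 -3; 0 0 0 1]

T = [10/13 -568/221 198/221 -4; 0 8/17 -15/17 6; -36/13 -225/221 -120/221 -3; 0 0 0 1]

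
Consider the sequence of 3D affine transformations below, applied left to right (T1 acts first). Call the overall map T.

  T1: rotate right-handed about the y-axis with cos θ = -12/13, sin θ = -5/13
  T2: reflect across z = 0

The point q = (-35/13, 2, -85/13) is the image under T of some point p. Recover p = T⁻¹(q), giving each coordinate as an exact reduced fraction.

p = (5, 2, -5)

T1 = [-12/13 0 -5/13 0; 0 1 0 0; 5/13 0 -12/13 0; 0 0 0 1]
T2·T1 = [-12/13 0 -5/13 0; 0 1 0 0; -5/13 0 12/13 0; 0 0 0 1]
det M = -1; M⁻¹ = [-12/13 0 -5/13 0; 0 1 0 0; -5/13 0 12/13 0; 0 0 0 1]
M⁻¹ · (-35/13, 2, -85/13)ᵀ = (5, 2, -5)ᵀ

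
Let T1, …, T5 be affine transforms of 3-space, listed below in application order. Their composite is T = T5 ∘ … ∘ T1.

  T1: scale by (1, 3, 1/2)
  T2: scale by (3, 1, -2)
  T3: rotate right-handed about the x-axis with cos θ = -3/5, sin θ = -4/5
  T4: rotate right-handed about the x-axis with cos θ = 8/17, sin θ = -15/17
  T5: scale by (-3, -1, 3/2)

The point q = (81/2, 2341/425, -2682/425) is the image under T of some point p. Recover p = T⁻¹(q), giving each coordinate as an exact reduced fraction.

p = (-9/2, 8/5, -5)

T1 = [1 0 0 0; 0 3 0 0; 0 0 1/2 0; 0 0 0 1]
T2·T1 = [3 0 0 0; 0 3 0 0; 0 0 -1 0; 0 0 0 1]
T3·…·T1 = [3 0 0 0; 0 -9/5 -4/5 0; 0 -12/5 3/5 0; 0 0 0 1]
T4·…·T1 = [3 0 0 0; 0 -252/85 13/85 0; 0 39/85 84/85 0; 0 0 0 1]
T5·…·T1 = [-9 0 0 0; 0 252/85 -13/85 0; 0 117/170 126/85 0; 0 0 0 1]
det M = -81/2; M⁻¹ = [-1/9 0 0 0; 0 28/85 26/765 0; 0 -13/85 56/85 0; 0 0 0 1]
M⁻¹ · (81/2, 2341/425, -2682/425)ᵀ = (-9/2, 8/5, -5)ᵀ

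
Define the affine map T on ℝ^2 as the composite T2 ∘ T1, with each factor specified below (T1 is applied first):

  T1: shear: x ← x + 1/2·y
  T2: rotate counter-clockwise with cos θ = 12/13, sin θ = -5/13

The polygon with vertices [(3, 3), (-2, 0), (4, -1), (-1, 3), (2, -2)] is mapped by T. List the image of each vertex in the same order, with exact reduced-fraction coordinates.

T1 shear: x ← x + 1/2·y: (3, 3) → (9/2, 3); (-2, 0) → (-2, 0); (4, -1) → (7/2, -1); (-1, 3) → (1/2, 3); (2, -2) → (1, -2)
T2 rotate counter-clockwise with cos θ = 12/13, sin θ = -5/13: (9/2, 3) → (69/13, 27/26); (-2, 0) → (-24/13, 10/13); (7/2, -1) → (37/13, -59/26); (1/2, 3) → (21/13, 67/26); (1, -2) → (2/13, -29/13)

image vertices: (69/13, 27/26), (-24/13, 10/13), (37/13, -59/26), (21/13, 67/26), (2/13, -29/13)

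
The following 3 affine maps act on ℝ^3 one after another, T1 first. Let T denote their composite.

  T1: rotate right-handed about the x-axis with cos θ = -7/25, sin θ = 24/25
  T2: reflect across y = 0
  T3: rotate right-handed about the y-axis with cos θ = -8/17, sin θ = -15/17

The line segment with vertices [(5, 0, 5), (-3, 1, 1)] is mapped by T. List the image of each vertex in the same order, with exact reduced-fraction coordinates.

image vertices: (-19/17, 24/5, 431/85), (69/85, 31/25, -1261/425)

T1 rotate right-handed about the x-axis with cos θ = -7/25, sin θ = 24/25: (5, 0, 5) → (5, -24/5, -7/5); (-3, 1, 1) → (-3, -31/25, 17/25)
T2 reflect across y = 0: (5, -24/5, -7/5) → (5, 24/5, -7/5); (-3, -31/25, 17/25) → (-3, 31/25, 17/25)
T3 rotate right-handed about the y-axis with cos θ = -8/17, sin θ = -15/17: (5, 24/5, -7/5) → (-19/17, 24/5, 431/85); (-3, 31/25, 17/25) → (69/85, 31/25, -1261/425)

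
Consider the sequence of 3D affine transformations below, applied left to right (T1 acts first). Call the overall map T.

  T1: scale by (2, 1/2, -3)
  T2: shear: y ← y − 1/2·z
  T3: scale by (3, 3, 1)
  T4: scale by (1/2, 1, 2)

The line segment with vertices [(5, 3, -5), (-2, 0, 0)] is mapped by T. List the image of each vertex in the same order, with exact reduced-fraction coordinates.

T1 scale by (2, 1/2, -3): (5, 3, -5) → (10, 3/2, 15); (-2, 0, 0) → (-4, 0, 0)
T2 shear: y ← y − 1/2·z: (10, 3/2, 15) → (10, -6, 15); (-4, 0, 0) → (-4, 0, 0)
T3 scale by (3, 3, 1): (10, -6, 15) → (30, -18, 15); (-4, 0, 0) → (-12, 0, 0)
T4 scale by (1/2, 1, 2): (30, -18, 15) → (15, -18, 30); (-12, 0, 0) → (-6, 0, 0)

image vertices: (15, -18, 30), (-6, 0, 0)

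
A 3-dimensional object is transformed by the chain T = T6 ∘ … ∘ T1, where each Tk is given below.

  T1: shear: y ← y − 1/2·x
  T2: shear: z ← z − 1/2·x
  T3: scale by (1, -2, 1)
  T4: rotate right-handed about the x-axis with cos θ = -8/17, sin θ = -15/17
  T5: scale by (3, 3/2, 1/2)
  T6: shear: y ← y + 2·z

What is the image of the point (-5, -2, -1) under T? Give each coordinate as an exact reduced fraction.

T(p) = (-15, 195/68, 3/34)

T1 shear: y ← y − 1/2·x: (-5, -2, -1) → (-5, 1/2, -1)
T2 shear: z ← z − 1/2·x: (-5, 1/2, -1) → (-5, 1/2, 3/2)
T3 scale by (1, -2, 1): (-5, 1/2, 3/2) → (-5, -1, 3/2)
T4 rotate right-handed about the x-axis with cos θ = -8/17, sin θ = -15/17: (-5, -1, 3/2) → (-5, 61/34, 3/17)
T5 scale by (3, 3/2, 1/2): (-5, 61/34, 3/17) → (-15, 183/68, 3/34)
T6 shear: y ← y + 2·z: (-15, 183/68, 3/34) → (-15, 195/68, 3/34)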